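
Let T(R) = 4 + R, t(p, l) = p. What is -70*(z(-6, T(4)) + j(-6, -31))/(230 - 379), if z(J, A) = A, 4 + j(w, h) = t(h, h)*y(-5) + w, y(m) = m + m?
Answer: 21560/149 ≈ 144.70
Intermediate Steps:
y(m) = 2*m
j(w, h) = -4 + w - 10*h (j(w, h) = -4 + (h*(2*(-5)) + w) = -4 + (h*(-10) + w) = -4 + (-10*h + w) = -4 + (w - 10*h) = -4 + w - 10*h)
-70*(z(-6, T(4)) + j(-6, -31))/(230 - 379) = -70*((4 + 4) + (-4 - 6 - 10*(-31)))/(230 - 379) = -70*(8 + (-4 - 6 + 310))/(-149) = -70*(8 + 300)*(-1)/149 = -21560*(-1)/149 = -70*(-308/149) = 21560/149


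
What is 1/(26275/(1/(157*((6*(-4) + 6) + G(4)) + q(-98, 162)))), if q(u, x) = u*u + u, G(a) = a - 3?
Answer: 1/179642175 ≈ 5.5666e-9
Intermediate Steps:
G(a) = -3 + a
q(u, x) = u + u² (q(u, x) = u² + u = u + u²)
1/(26275/(1/(157*((6*(-4) + 6) + G(4)) + q(-98, 162)))) = 1/(26275/(1/(157*((6*(-4) + 6) + (-3 + 4)) - 98*(1 - 98)))) = 1/(26275/(1/(157*((-24 + 6) + 1) - 98*(-97)))) = 1/(26275/(1/(157*(-18 + 1) + 9506))) = 1/(26275/(1/(157*(-17) + 9506))) = 1/(26275/(1/(-2669 + 9506))) = 1/(26275/(1/6837)) = 1/(26275*6837) = 1/179642175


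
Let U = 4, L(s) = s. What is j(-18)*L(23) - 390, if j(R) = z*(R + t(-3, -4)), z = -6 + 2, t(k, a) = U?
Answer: 898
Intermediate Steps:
t(k, a) = 4
z = -4
j(R) = -16 - 4*R (j(R) = -4*(R + 4) = -4*(4 + R) = -16 - 4*R)
j(-18)*L(23) - 390 = (-16 - 4*(-18))*23 - 390 = (-16 + 72)*23 - 390 = 56*23 - 390 = 1288 - 390 = 898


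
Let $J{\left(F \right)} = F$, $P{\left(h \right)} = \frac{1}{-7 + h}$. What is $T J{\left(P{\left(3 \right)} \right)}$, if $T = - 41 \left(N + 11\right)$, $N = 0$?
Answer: $\frac{451}{4} \approx 112.75$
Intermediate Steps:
$T = -451$ ($T = - 41 \left(0 + 11\right) = \left(-41\right) 11 = -451$)
$T J{\left(P{\left(3 \right)} \right)} = - \frac{451}{-7 + 3} = - \frac{451}{-4} = \left(-451\right) \left(- \frac{1}{4}\right) = \frac{451}{4}$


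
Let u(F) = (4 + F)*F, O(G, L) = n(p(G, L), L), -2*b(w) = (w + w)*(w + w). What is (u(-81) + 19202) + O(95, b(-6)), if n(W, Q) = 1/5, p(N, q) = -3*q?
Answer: 127196/5 ≈ 25439.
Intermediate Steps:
b(w) = -2*w² (b(w) = -(w + w)*(w + w)/2 = -2*w*2*w/2 = -2*w²)
n(W, Q) = ⅕
O(G, L) = ⅕
u(F) = F*(4 + F)
(u(-81) + 19202) + O(95, b(-6)) = (-81*(4 - 81) + 19202) + ⅕ = (-81*(-77) + 19202) + ⅕ = (6237 + 19202) + ⅕ = 25439 + ⅕ = 127196/5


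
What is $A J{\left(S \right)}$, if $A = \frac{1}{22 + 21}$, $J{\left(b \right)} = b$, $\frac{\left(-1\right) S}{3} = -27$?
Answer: $\frac{81}{43} \approx 1.8837$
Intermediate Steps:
$S = 81$ ($S = \left(-3\right) \left(-27\right) = 81$)
$A = \frac{1}{43} \approx 0.023256$
$A J{\left(S \right)} = \frac{1}{43} \cdot 81 = \frac{81}{43}$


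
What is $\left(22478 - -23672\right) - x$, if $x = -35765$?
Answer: $81915$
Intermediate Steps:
$\left(22478 - -23672\right) - x = \left(22478 - -23672\right) - -35765 = \left(22478 + 23672\right) + 35765 = 46150 + 35765 = 81915$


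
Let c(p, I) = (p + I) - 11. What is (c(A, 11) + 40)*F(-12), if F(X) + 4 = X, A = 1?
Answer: -656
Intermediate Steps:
F(X) = -4 + X
c(p, I) = -11 + I + p (c(p, I) = (I + p) - 11 = -11 + I + p)
(c(A, 11) + 40)*F(-12) = ((-11 + 11 + 1) + 40)*(-4 - 12) = (1 + 40)*(-16) = 41*(-16) = -656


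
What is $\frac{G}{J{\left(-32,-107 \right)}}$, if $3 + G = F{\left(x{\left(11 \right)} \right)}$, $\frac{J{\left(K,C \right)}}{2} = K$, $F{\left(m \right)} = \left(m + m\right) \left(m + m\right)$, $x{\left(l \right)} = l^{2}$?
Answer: $- \frac{58561}{64} \approx -915.02$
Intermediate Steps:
$F{\left(m \right)} = 4 m^{2}$ ($F{\left(m \right)} = 2 m 2 m = 4 m^{2}$)
$J{\left(K,C \right)} = 2 K$
$G = 58561$ ($G = -3 + 4 \left(11^{2}\right)^{2} = -3 + 4 \cdot 121^{2} = -3 + 4 \cdot 14641 = -3 + 58564 = 58561$)
$\frac{G}{J{\left(-32,-107 \right)}} = \frac{58561}{2 \left(-32\right)} = \frac{58561}{-64} = 58561 \left(- \frac{1}{64}\right) = - \frac{58561}{64}$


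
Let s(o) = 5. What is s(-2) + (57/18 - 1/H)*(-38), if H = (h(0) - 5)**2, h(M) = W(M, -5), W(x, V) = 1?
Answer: -2711/24 ≈ -112.96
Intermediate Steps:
h(M) = 1
H = 16 (H = (1 - 5)**2 = (-4)**2 = 16)
s(-2) + (57/18 - 1/H)*(-38) = 5 + (57/18 - 1/16)*(-38) = 5 + (57*(1/18) - 1*1/16)*(-38) = 5 + (19/6 - 1/16)*(-38) = 5 + (149/48)*(-38) = 5 - 2831/24 = -2711/24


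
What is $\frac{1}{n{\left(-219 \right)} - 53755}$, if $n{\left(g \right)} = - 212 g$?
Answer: $- \frac{1}{7327} \approx -0.00013648$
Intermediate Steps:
$\frac{1}{n{\left(-219 \right)} - 53755} = \frac{1}{\left(-212\right) \left(-219\right) - 53755} = \frac{1}{46428 - 53755} = \frac{1}{-7327} = - \frac{1}{7327}$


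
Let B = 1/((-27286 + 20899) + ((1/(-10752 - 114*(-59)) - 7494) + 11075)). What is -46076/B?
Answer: 260259295366/2013 ≈ 1.2929e+8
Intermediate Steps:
B = -4026/11296957 (B = 1/(-6387 + ((1/(-10752 + 6726) - 7494) + 11075)) = 1/(-6387 + ((1/(-4026) - 7494) + 11075)) = 1/(-6387 + ((-1/4026 - 7494) + 11075)) = 1/(-6387 + (-30170845/4026 + 11075)) = 1/(-6387 + 14417105/4026) = 1/(-11296957/4026) = -4026/11296957 ≈ -0.00035638)
-46076/B = -46076/(-4026/11296957) = -46076*(-11296957/4026) = 260259295366/2013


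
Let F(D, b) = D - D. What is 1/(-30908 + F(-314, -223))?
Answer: -1/30908 ≈ -3.2354e-5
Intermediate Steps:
F(D, b) = 0
1/(-30908 + F(-314, -223)) = 1/(-30908 + 0) = 1/(-30908) = -1/30908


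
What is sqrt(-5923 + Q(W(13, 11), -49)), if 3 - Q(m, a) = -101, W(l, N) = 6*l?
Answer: 23*I*sqrt(11) ≈ 76.282*I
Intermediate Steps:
Q(m, a) = 104 (Q(m, a) = 3 - 1*(-101) = 3 + 101 = 104)
sqrt(-5923 + Q(W(13, 11), -49)) = sqrt(-5923 + 104) = sqrt(-5819) = 23*I*sqrt(11)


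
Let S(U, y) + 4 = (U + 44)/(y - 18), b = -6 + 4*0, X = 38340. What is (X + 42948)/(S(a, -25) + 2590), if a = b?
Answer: 436923/13895 ≈ 31.445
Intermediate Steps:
b = -6 (b = -6 + 0 = -6)
a = -6
S(U, y) = -4 + (44 + U)/(-18 + y) (S(U, y) = -4 + (U + 44)/(y - 18) = -4 + (44 + U)/(-18 + y))
(X + 42948)/(S(a, -25) + 2590) = (38340 + 42948)/((116 - 6 - 4*(-25))/(-18 - 25) + 2590) = 81288/((116 - 6 + 100)/(-43) + 2590) = 81288/(-1/43*210 + 2590) = 81288/(-210/43 + 2590) = 81288/(111160/43) = 81288*(43/111160) = 436923/13895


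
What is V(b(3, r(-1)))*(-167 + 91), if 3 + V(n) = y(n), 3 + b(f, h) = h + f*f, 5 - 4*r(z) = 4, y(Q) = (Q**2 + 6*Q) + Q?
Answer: -24263/4 ≈ -6065.8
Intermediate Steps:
y(Q) = Q**2 + 7*Q
r(z) = 1/4 (r(z) = 5/4 - 1/4*4 = 5/4 - 1 = 1/4)
b(f, h) = -3 + h + f**2 (b(f, h) = -3 + (h + f*f) = -3 + (h + f**2) = -3 + h + f**2)
V(n) = -3 + n*(7 + n)
V(b(3, r(-1)))*(-167 + 91) = (-3 + (-3 + 1/4 + 3**2)*(7 + (-3 + 1/4 + 3**2)))*(-167 + 91) = (-3 + (-3 + 1/4 + 9)*(7 + (-3 + 1/4 + 9)))*(-76) = (-3 + 25*(7 + 25/4)/4)*(-76) = (-3 + (25/4)*(53/4))*(-76) = (-3 + 1325/16)*(-76) = (1277/16)*(-76) = -24263/4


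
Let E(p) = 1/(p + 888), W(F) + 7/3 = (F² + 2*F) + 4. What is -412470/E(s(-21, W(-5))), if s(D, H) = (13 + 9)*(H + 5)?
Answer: -562884060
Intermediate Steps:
W(F) = 5/3 + F² + 2*F (W(F) = -7/3 + ((F² + 2*F) + 4) = -7/3 + (4 + F² + 2*F) = 5/3 + F² + 2*F)
s(D, H) = 110 + 22*H (s(D, H) = 22*(5 + H) = 110 + 22*H)
E(p) = 1/(888 + p)
-412470/E(s(-21, W(-5))) = -(411645060 + 9074340*(5/3 + (-5)² + 2*(-5))) = -(411645060 + 9074340*(5/3 + 25 - 10)) = -(411645060 + 151239000) = -412470/(1/(888 + (110 + 1100/3))) = -412470/(1/(888 + 1430/3)) = -412470/(1/(4094/3)) = -412470/3/4094 = -412470*4094/3 = -562884060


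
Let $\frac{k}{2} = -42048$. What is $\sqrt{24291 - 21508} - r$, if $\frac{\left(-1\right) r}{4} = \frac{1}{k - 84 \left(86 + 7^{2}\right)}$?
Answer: $- \frac{1}{23859} + 11 \sqrt{23} \approx 52.754$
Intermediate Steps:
$k = -84096$ ($k = 2 \left(-42048\right) = -84096$)
$r = \frac{1}{23859}$ ($r = - \frac{4}{-84096 - 84 \left(86 + 7^{2}\right)} = - \frac{4}{-84096 - 84 \left(86 + 49\right)} = - \frac{4}{-84096 - 11340} = - \frac{4}{-95436} = \left(-4\right) \left(- \frac{1}{95436}\right) = \frac{1}{23859} \approx 4.1913 \cdot 10^{-5}$)
$\sqrt{24291 - 21508} - r = \sqrt{24291 - 21508} - \frac{1}{23859} = \sqrt{2783} - \frac{1}{23859} = 11 \sqrt{23} - \frac{1}{23859} = - \frac{1}{23859} + 11 \sqrt{23}$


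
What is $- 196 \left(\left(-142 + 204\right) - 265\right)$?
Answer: $39788$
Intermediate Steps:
$- 196 \left(\left(-142 + 204\right) - 265\right) = - 196 \left(62 - 265\right) = \left(-196\right) \left(-203\right) = 39788$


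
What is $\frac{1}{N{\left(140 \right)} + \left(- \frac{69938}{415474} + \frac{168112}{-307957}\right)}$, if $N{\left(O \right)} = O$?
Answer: $\frac{63974063309}{8910676832383} \approx 0.0071795$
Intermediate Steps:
$\frac{1}{N{\left(140 \right)} + \left(- \frac{69938}{415474} + \frac{168112}{-307957}\right)} = \frac{1}{140 + \left(- \frac{69938}{415474} + \frac{168112}{-307957}\right)} = \frac{1}{140 + \left(\left(-69938\right) \frac{1}{415474} + 168112 \left(- \frac{1}{307957}\right)\right)} = \frac{1}{140 - \frac{45692030877}{63974063309}} = \frac{1}{\frac{8910676832383}{63974063309}} = \frac{63974063309}{8910676832383}$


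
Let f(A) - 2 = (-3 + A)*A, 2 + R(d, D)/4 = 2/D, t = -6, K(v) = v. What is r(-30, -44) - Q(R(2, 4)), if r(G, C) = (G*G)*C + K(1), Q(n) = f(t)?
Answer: -39655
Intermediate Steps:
R(d, D) = -8 + 8/D (R(d, D) = -8 + 4*(2/D) = -8 + 8/D)
f(A) = 2 + A*(-3 + A) (f(A) = 2 + (-3 + A)*A = 2 + A*(-3 + A))
Q(n) = 56 (Q(n) = 2 + (-6)² - 3*(-6) = 2 + 36 + 18 = 56)
r(G, C) = 1 + C*G² (r(G, C) = (G*G)*C + 1 = G²*C + 1 = C*G² + 1 = 1 + C*G²)
r(-30, -44) - Q(R(2, 4)) = (1 - 44*(-30)²) - 1*56 = (1 - 44*900) - 56 = (1 - 39600) - 56 = -39599 - 56 = -39655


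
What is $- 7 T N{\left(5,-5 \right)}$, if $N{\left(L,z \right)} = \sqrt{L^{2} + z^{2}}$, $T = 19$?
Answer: $- 665 \sqrt{2} \approx -940.45$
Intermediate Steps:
$- 7 T N{\left(5,-5 \right)} = \left(-7\right) 19 \sqrt{5^{2} + \left(-5\right)^{2}} = - 133 \sqrt{25 + 25} = - 133 \sqrt{50} = - 133 \cdot 5 \sqrt{2} = - 665 \sqrt{2}$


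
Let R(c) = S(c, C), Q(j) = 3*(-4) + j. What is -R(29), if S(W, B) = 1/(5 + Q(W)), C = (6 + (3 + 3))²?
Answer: -1/22 ≈ -0.045455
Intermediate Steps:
Q(j) = -12 + j
C = 144 (C = (6 + 6)² = 12² = 144)
S(W, B) = 1/(-7 + W) (S(W, B) = 1/(5 + (-12 + W)) = 1/(-7 + W))
R(c) = 1/(-7 + c)
-R(29) = -1/(-7 + 29) = -1/22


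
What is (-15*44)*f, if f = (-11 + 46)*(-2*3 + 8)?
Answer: -46200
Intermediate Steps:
f = 70 (f = 35*(-6 + 8) = 35*2 = 70)
(-15*44)*f = -15*44*70 = -660*70 = -46200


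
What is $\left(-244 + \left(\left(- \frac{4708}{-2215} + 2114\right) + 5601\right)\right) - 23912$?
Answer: $- \frac{36412107}{2215} \approx -16439.0$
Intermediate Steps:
$\left(-244 + \left(\left(- \frac{4708}{-2215} + 2114\right) + 5601\right)\right) - 23912 = \left(-244 + \left(\left(\left(-4708\right) \left(- \frac{1}{2215}\right) + 2114\right) + 5601\right)\right) - 23912 = \left(-244 + \left(\left(\frac{4708}{2215} + 2114\right) + 5601\right)\right) - 23912 = \left(-244 + \left(\frac{4687218}{2215} + 5601\right)\right) - 23912 = \left(-244 + \frac{17093433}{2215}\right) - 23912 = \frac{16552973}{2215} - 23912 = - \frac{36412107}{2215}$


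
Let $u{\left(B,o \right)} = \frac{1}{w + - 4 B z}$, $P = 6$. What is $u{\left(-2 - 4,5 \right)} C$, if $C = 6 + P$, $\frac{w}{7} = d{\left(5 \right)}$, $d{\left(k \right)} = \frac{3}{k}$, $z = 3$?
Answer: $\frac{20}{127} \approx 0.15748$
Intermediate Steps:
$w = \frac{21}{5}$ ($w = 7 \cdot \frac{3}{5} = \frac{21}{5} \approx 4.2$)
$C = 12$ ($C = 6 + 6 = 12$)
$u{\left(B,o \right)} = \frac{1}{\frac{21}{5} - 12 B}$ ($u{\left(B,o \right)} = \frac{1}{\frac{21}{5} + - 4 B 3} = \frac{1}{\frac{21}{5} - 12 B}$)
$u{\left(-2 - 4,5 \right)} C = - \frac{5}{-21 + 60 \left(-2 - 4\right)} 12 = - \frac{5}{-21 + 60 \left(-6\right)} 12 = - \frac{5}{-21 - 360} \cdot 12 = - \frac{5}{-381} \cdot 12 = \left(-5\right) \left(- \frac{1}{381}\right) 12 = \frac{5}{381} \cdot 12 = \frac{20}{127}$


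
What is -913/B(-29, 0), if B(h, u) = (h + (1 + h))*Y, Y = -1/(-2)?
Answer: 1826/57 ≈ 32.035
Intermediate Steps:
Y = ½ (Y = -1*(-½) = ½ ≈ 0.50000)
B(h, u) = ½ + h (B(h, u) = (h + (1 + h))*(½) = (1 + 2*h)*(½) = ½ + h)
-913/B(-29, 0) = -913/(½ - 29) = -913/(-57/2) = -913*(-2/57) = 1826/57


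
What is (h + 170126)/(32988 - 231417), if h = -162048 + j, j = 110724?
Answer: -118802/198429 ≈ -0.59871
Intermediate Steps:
h = -51324 (h = -162048 + 110724 = -51324)
(h + 170126)/(32988 - 231417) = (-51324 + 170126)/(32988 - 231417) = 118802/(-198429) = 118802*(-1/198429) = -118802/198429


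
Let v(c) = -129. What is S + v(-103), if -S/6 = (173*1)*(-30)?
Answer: 31011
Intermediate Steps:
S = 31140 (S = -6*173*1*(-30) = -1038*(-30) = -6*(-5190) = 31140)
S + v(-103) = 31140 - 129 = 31011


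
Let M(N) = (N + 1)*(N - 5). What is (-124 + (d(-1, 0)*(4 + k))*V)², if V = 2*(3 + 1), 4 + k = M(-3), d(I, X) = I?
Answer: 63504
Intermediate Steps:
M(N) = (1 + N)*(-5 + N)
k = 12 (k = -4 + (-5 + (-3)² - 4*(-3)) = -4 + (-5 + 9 + 12) = -4 + 16 = 12)
V = 8 (V = 2*4 = 8)
(-124 + (d(-1, 0)*(4 + k))*V)² = (-124 - (4 + 12)*8)² = (-124 - 1*16*8)² = (-124 - 16*8)² = (-124 - 128)² = (-252)² = 63504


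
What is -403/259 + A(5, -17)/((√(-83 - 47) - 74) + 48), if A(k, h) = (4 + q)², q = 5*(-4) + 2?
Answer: -63257/8029 - 98*I*√130/403 ≈ -7.8786 - 2.7726*I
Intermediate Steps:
q = -18 (q = -20 + 2 = -18)
A(k, h) = 196 (A(k, h) = (4 - 18)² = (-14)² = 196)
-403/259 + A(5, -17)/((√(-83 - 47) - 74) + 48) = -403/259 + 196/((√(-83 - 47) - 74) + 48) = -403*1/259 + 196/((√(-130) - 74) + 48) = -403/259 + 196/((I*√130 - 74) + 48) = -403/259 + 196/((-74 + I*√130) + 48) = -403/259 + 196/(-26 + I*√130)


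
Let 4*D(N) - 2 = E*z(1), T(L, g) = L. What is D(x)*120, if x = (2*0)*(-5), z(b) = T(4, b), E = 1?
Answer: 180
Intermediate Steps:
z(b) = 4
x = 0 (x = 0*(-5) = 0)
D(N) = 3/2 (D(N) = ½ + (1*4)/4 = ½ + (¼)*4 = ½ + 1 = 3/2)
D(x)*120 = (3/2)*120 = 180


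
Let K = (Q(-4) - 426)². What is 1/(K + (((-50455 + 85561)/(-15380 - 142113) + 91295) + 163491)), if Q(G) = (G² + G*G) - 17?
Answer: 157493/66730851445 ≈ 2.3601e-6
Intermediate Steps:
Q(G) = -17 + 2*G² (Q(G) = (G² + G²) - 17 = 2*G² - 17 = -17 + 2*G²)
K = 168921 (K = ((-17 + 2*(-4)²) - 426)² = ((-17 + 2*16) - 426)² = ((-17 + 32) - 426)² = (15 - 426)² = (-411)² = 168921)
1/(K + (((-50455 + 85561)/(-15380 - 142113) + 91295) + 163491)) = 1/(168921 + (((-50455 + 85561)/(-15380 - 142113) + 91295) + 163491)) = 1/(168921 + ((35106/(-157493) + 91295) + 163491)) = 1/(168921 + ((35106*(-1/157493) + 91295) + 163491)) = 1/(168921 + ((-35106/157493 + 91295) + 163491)) = 1/(168921 + (14378288329/157493 + 163491)) = 1/(168921 + 40126976392/157493) = 1/(66730851445/157493) = 157493/66730851445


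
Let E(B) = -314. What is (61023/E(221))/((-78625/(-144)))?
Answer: -4393656/12344125 ≈ -0.35593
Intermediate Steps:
(61023/E(221))/((-78625/(-144))) = (61023/(-314))/((-78625/(-144))) = (61023*(-1/314))/((-78625*(-1)/144)) = -61023/(314*((-629*(-125/144)))) = -61023/(314*78625/144) = -61023/314*144/78625 = -4393656/12344125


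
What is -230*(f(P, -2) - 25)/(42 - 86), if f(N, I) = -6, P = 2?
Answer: -3565/22 ≈ -162.05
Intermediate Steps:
-230*(f(P, -2) - 25)/(42 - 86) = -230*(-6 - 25)/(42 - 86) = -(-7130)/(-44) = -(-7130)*(-1)/44 = -230*31/44 = -3565/22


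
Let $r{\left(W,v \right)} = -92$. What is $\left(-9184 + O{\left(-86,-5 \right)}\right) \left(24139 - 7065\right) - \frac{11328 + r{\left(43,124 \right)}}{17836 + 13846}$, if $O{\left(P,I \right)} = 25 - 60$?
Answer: $- \frac{2493455873864}{15841} \approx -1.5741 \cdot 10^{8}$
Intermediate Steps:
$O{\left(P,I \right)} = -35$
$\left(-9184 + O{\left(-86,-5 \right)}\right) \left(24139 - 7065\right) - \frac{11328 + r{\left(43,124 \right)}}{17836 + 13846} = \left(-9184 - 35\right) \left(24139 - 7065\right) - \frac{11328 - 92}{17836 + 13846} = \left(-9219\right) 17074 - \frac{11236}{31682} = -157405206 - 11236 \cdot \frac{1}{31682} = -157405206 - \frac{5618}{15841} = - \frac{2493455873864}{15841}$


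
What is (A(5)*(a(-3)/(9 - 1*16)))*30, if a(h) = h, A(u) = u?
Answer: 450/7 ≈ 64.286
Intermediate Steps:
(A(5)*(a(-3)/(9 - 1*16)))*30 = (5*(-3/(9 - 1*16)))*30 = (5*(-3/(9 - 16)))*30 = (5*(-3/(-7)))*30 = (5*(-3*(-⅐)))*30 = (5*(3/7))*30 = (15/7)*30 = 450/7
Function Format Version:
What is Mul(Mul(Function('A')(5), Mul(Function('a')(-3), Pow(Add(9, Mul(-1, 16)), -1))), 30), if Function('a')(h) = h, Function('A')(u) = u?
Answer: Rational(450, 7) ≈ 64.286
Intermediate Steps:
Mul(Mul(Function('A')(5), Mul(Function('a')(-3), Pow(Add(9, Mul(-1, 16)), -1))), 30) = Mul(Mul(5, Mul(-3, Pow(Add(9, Mul(-1, 16)), -1))), 30) = Mul(Mul(5, Mul(-3, Pow(Add(9, -16), -1))), 30) = Mul(Mul(5, Mul(-3, Pow(-7, -1))), 30) = Mul(Mul(5, Mul(-3, Rational(-1, 7))), 30) = Mul(Mul(5, Rational(3, 7)), 30) = Mul(Rational(15, 7), 30) = Rational(450, 7)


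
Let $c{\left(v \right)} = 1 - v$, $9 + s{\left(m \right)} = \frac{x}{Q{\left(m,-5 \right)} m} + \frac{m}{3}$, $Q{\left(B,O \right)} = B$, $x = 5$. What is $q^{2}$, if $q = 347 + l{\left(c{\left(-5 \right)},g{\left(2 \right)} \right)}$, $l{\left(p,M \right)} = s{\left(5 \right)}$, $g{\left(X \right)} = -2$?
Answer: $\frac{25989604}{225} \approx 1.1551 \cdot 10^{5}$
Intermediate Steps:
$s{\left(m \right)} = -9 + \frac{5}{m^{2}} + \frac{m}{3}$ ($s{\left(m \right)} = -9 + \left(\frac{5}{m m} + \frac{m}{3}\right) = -9 + \left(\frac{5}{m^{2}} + m \frac{1}{3}\right) = -9 + \left(\frac{5}{m^{2}} + \frac{m}{3}\right) = -9 + \frac{5}{m^{2}} + \frac{m}{3}$)
$l{\left(p,M \right)} = - \frac{107}{15}$ ($l{\left(p,M \right)} = -9 + \frac{5}{25} + \frac{1}{3} \cdot 5 = -9 + 5 \cdot \frac{1}{25} + \frac{5}{3} = -9 + \frac{1}{5} + \frac{5}{3} = - \frac{107}{15}$)
$q = \frac{5098}{15}$ ($q = 347 - \frac{107}{15} = \frac{5098}{15} \approx 339.87$)
$q^{2} = \left(\frac{5098}{15}\right)^{2} = \frac{25989604}{225}$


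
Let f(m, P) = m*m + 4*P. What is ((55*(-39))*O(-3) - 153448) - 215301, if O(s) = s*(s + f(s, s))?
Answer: -407359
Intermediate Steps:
f(m, P) = m² + 4*P
O(s) = s*(s² + 5*s) (O(s) = s*(s + (s² + 4*s)) = s*(s² + 5*s))
((55*(-39))*O(-3) - 153448) - 215301 = ((55*(-39))*((-3)²*(5 - 3)) - 153448) - 215301 = (-19305*2 - 153448) - 215301 = (-2145*18 - 153448) - 215301 = (-38610 - 153448) - 215301 = -192058 - 215301 = -407359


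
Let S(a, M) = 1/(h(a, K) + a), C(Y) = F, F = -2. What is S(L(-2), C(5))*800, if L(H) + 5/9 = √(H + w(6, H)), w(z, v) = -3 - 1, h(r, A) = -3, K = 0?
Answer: -23040/151 - 6480*I*√6/151 ≈ -152.58 - 105.12*I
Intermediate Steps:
C(Y) = -2
w(z, v) = -4
L(H) = -5/9 + √(-4 + H) (L(H) = -5/9 + √(H - 4) = -5/9 + √(-4 + H))
S(a, M) = 1/(-3 + a)
S(L(-2), C(5))*800 = 800/(-3 + (-5/9 + √(-4 - 2))) = 800/(-3 + (-5/9 + √(-6))) = 800/(-3 + (-5/9 + I*√6)) = 800/(-32/9 + I*√6)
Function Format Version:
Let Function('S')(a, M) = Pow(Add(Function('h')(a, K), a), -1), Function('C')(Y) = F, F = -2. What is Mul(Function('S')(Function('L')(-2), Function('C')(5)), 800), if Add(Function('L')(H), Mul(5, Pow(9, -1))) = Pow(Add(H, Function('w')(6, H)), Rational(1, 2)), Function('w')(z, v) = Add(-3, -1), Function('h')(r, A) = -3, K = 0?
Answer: Add(Rational(-23040, 151), Mul(Rational(-6480, 151), I, Pow(6, Rational(1, 2)))) ≈ Add(-152.58, Mul(-105.12, I))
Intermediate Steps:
Function('C')(Y) = -2
Function('w')(z, v) = -4
Function('L')(H) = Add(Rational(-5, 9), Pow(Add(-4, H), Rational(1, 2))) (Function('L')(H) = Add(Rational(-5, 9), Pow(Add(H, -4), Rational(1, 2))) = Add(Rational(-5, 9), Pow(Add(-4, H), Rational(1, 2))))
Function('S')(a, M) = Pow(Add(-3, a), -1)
Mul(Function('S')(Function('L')(-2), Function('C')(5)), 800) = Mul(Pow(Add(-3, Add(Rational(-5, 9), Pow(Add(-4, -2), Rational(1, 2)))), -1), 800) = Mul(Pow(Add(-3, Add(Rational(-5, 9), Pow(-6, Rational(1, 2)))), -1), 800) = Mul(Pow(Add(-3, Add(Rational(-5, 9), Mul(I, Pow(6, Rational(1, 2))))), -1), 800) = Mul(Pow(Add(Rational(-32, 9), Mul(I, Pow(6, Rational(1, 2)))), -1), 800) = Mul(800, Pow(Add(Rational(-32, 9), Mul(I, Pow(6, Rational(1, 2)))), -1))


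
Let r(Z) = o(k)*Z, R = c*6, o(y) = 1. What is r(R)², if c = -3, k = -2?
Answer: 324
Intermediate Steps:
R = -18 (R = -3*6 = -18)
r(Z) = Z (r(Z) = 1*Z = Z)
r(R)² = (-18)² = 324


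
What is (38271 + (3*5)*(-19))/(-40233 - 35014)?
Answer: -37986/75247 ≈ -0.50482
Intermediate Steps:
(38271 + (3*5)*(-19))/(-40233 - 35014) = (38271 + 15*(-19))/(-75247) = (38271 - 285)*(-1/75247) = 37986*(-1/75247) = -37986/75247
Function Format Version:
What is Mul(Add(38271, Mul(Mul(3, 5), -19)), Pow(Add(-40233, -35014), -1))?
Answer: Rational(-37986, 75247) ≈ -0.50482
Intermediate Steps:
Mul(Add(38271, Mul(Mul(3, 5), -19)), Pow(Add(-40233, -35014), -1)) = Mul(Add(38271, Mul(15, -19)), Pow(-75247, -1)) = Mul(Add(38271, -285), Rational(-1, 75247)) = Mul(37986, Rational(-1, 75247)) = Rational(-37986, 75247)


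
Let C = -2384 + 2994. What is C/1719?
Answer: 610/1719 ≈ 0.35486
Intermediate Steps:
C = 610
C/1719 = 610/1719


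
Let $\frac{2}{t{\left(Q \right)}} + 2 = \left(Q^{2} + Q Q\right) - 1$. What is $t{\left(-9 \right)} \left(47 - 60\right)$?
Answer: $- \frac{26}{159} \approx -0.16352$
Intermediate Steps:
$t{\left(Q \right)} = \frac{2}{-3 + 2 Q^{2}}$ ($t{\left(Q \right)} = \frac{2}{-2 - \left(1 - Q^{2} - Q Q\right)} = \frac{2}{-2 + \left(\left(Q^{2} + Q^{2}\right) - 1\right)} = \frac{2}{-2 + \left(2 Q^{2} - 1\right)} = \frac{2}{-2 + \left(-1 + 2 Q^{2}\right)} = \frac{2}{-3 + 2 Q^{2}}$)
$t{\left(-9 \right)} \left(47 - 60\right) = \frac{2}{-3 + 2 \left(-9\right)^{2}} \left(47 - 60\right) = \frac{2}{-3 + 2 \cdot 81} \left(-13\right) = \frac{2}{-3 + 162} \left(-13\right) = \frac{2}{159} \left(-13\right) = - \frac{26}{159}$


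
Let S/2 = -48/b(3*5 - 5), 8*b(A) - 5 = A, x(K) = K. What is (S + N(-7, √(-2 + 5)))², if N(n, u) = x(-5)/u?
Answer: 197233/75 + 512*√3/3 ≈ 2925.4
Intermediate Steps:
b(A) = 5/8 + A/8
N(n, u) = -5/u
S = -256/5 (S = 2*(-48/(5/8 + (3*5 - 5)/8)) = 2*(-48/(5/8 + (15 - 5)/8)) = 2*(-48/(5/8 + (⅛)*10)) = 2*(-48/(5/8 + 5/4)) = 2*(-48/15/8) = 2*(-48*8/15) = 2*(-128/5) = -256/5 ≈ -51.200)
(S + N(-7, √(-2 + 5)))² = (-256/5 - 5/√(-2 + 5))² = (-256/5 - 5*√3/3)²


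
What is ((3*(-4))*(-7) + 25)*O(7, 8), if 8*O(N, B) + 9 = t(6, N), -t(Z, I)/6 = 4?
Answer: -3597/8 ≈ -449.63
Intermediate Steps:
t(Z, I) = -24 (t(Z, I) = -6*4 = -24)
O(N, B) = -33/8 (O(N, B) = -9/8 + (1/8)*(-24) = -9/8 - 3 = -33/8)
((3*(-4))*(-7) + 25)*O(7, 8) = ((3*(-4))*(-7) + 25)*(-33/8) = (-12*(-7) + 25)*(-33/8) = (84 + 25)*(-33/8) = 109*(-33/8) = -3597/8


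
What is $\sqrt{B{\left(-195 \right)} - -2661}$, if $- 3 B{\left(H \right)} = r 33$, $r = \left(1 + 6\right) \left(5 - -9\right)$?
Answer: $\sqrt{1583} \approx 39.787$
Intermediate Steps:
$r = 98$ ($r = 7 \left(5 + 9\right) = 7 \cdot 14 = 98$)
$B{\left(H \right)} = -1078$ ($B{\left(H \right)} = - \frac{98 \cdot 33}{3} = \left(- \frac{1}{3}\right) 3234 = -1078$)
$\sqrt{B{\left(-195 \right)} - -2661} = \sqrt{-1078 - -2661} = \sqrt{-1078 + \left(2668 - 7\right)} = \sqrt{-1078 + 2661} = \sqrt{1583}$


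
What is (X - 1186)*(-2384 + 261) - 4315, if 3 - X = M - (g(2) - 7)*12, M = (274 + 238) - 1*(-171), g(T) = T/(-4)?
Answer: 4148273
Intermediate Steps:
g(T) = -T/4 (g(T) = T*(-¼) = -T/4)
M = 683 (M = 512 + 171 = 683)
X = -770 (X = 3 - (683 - (-¼*2 - 7)*12) = 3 - (683 - (-½ - 7)*12) = 3 - (683 - (-15)*12/2) = 3 - (683 - 1*(-90)) = 3 - (683 + 90) = 3 - 1*773 = 3 - 773 = -770)
(X - 1186)*(-2384 + 261) - 4315 = (-770 - 1186)*(-2384 + 261) - 4315 = -1956*(-2123) - 4315 = 4152588 - 4315 = 4148273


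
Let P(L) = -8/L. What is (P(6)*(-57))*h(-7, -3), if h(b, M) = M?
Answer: -228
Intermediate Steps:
(P(6)*(-57))*h(-7, -3) = (-8/6*(-57))*(-3) = (-8*1/6*(-57))*(-3) = -4/3*(-57)*(-3) = 76*(-3) = -228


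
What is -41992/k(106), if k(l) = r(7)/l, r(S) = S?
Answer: -4451152/7 ≈ -6.3588e+5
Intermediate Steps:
k(l) = 7/l
-41992/k(106) = -41992/(7/106) = -41992/(7*(1/106)) = -41992/7/106 = -41992*106/7 = -4451152/7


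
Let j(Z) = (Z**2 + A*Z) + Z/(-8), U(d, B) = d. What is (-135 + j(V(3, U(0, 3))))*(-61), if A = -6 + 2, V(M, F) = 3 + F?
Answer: 67527/8 ≈ 8440.9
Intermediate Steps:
A = -4
j(Z) = Z**2 - 33*Z/8 (j(Z) = (Z**2 - 4*Z) + Z/(-8) = (Z**2 - 4*Z) + Z*(-1/8) = (Z**2 - 4*Z) - Z/8 = Z**2 - 33*Z/8)
(-135 + j(V(3, U(0, 3))))*(-61) = (-135 + (3 + 0)*(-33 + 8*(3 + 0))/8)*(-61) = (-135 + (1/8)*3*(-33 + 8*3))*(-61) = (-135 + (1/8)*3*(-33 + 24))*(-61) = (-135 + (1/8)*3*(-9))*(-61) = (-135 - 27/8)*(-61) = -1107/8*(-61) = 67527/8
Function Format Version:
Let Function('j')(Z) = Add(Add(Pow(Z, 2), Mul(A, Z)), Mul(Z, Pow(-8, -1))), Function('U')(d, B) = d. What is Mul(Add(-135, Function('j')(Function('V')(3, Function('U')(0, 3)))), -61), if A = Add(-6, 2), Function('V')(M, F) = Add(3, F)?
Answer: Rational(67527, 8) ≈ 8440.9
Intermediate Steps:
A = -4
Function('j')(Z) = Add(Pow(Z, 2), Mul(Rational(-33, 8), Z)) (Function('j')(Z) = Add(Add(Pow(Z, 2), Mul(-4, Z)), Mul(Z, Pow(-8, -1))) = Add(Add(Pow(Z, 2), Mul(-4, Z)), Mul(Z, Rational(-1, 8))) = Add(Add(Pow(Z, 2), Mul(-4, Z)), Mul(Rational(-1, 8), Z)) = Add(Pow(Z, 2), Mul(Rational(-33, 8), Z)))
Mul(Add(-135, Function('j')(Function('V')(3, Function('U')(0, 3)))), -61) = Mul(Add(-135, Mul(Rational(1, 8), Add(3, 0), Add(-33, Mul(8, Add(3, 0))))), -61) = Mul(Add(-135, Mul(Rational(1, 8), 3, Add(-33, Mul(8, 3)))), -61) = Mul(Add(-135, Mul(Rational(1, 8), 3, Add(-33, 24))), -61) = Mul(Add(-135, Mul(Rational(1, 8), 3, -9)), -61) = Mul(Add(-135, Rational(-27, 8)), -61) = Mul(Rational(-1107, 8), -61) = Rational(67527, 8)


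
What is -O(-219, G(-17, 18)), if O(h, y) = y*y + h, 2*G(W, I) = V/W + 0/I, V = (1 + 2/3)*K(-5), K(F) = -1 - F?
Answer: 569519/2601 ≈ 218.96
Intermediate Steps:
V = 20/3 (V = (1 + 2/3)*(-1 - 1*(-5)) = (1 + 2*(⅓))*(-1 + 5) = (1 + ⅔)*4 = (5/3)*4 = 20/3 ≈ 6.6667)
G(W, I) = 10/(3*W) (G(W, I) = (20/(3*W) + 0/I)/2 = (20/(3*W) + 0)/2 = (20/(3*W))/2 = 10/(3*W))
O(h, y) = h + y² (O(h, y) = y² + h = h + y²)
-O(-219, G(-17, 18)) = -(-219 + ((10/3)/(-17))²) = -(-219 + ((10/3)*(-1/17))²) = -(-219 + (-10/51)²) = -(-219 + 100/2601) = -1*(-569519/2601) = 569519/2601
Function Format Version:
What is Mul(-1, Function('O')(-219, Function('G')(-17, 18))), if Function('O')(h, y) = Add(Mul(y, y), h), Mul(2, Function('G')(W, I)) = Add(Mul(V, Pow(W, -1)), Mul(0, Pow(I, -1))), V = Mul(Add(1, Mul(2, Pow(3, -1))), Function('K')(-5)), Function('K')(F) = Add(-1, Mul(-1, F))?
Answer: Rational(569519, 2601) ≈ 218.96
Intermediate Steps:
V = Rational(20, 3) (V = Mul(Add(1, Mul(2, Pow(3, -1))), Add(-1, Mul(-1, -5))) = Mul(Add(1, Mul(2, Rational(1, 3))), Add(-1, 5)) = Mul(Add(1, Rational(2, 3)), 4) = Mul(Rational(5, 3), 4) = Rational(20, 3) ≈ 6.6667)
Function('G')(W, I) = Mul(Rational(10, 3), Pow(W, -1)) (Function('G')(W, I) = Mul(Rational(1, 2), Add(Mul(Rational(20, 3), Pow(W, -1)), Mul(0, Pow(I, -1)))) = Mul(Rational(1, 2), Add(Mul(Rational(20, 3), Pow(W, -1)), 0)) = Mul(Rational(1, 2), Mul(Rational(20, 3), Pow(W, -1))) = Mul(Rational(10, 3), Pow(W, -1)))
Function('O')(h, y) = Add(h, Pow(y, 2)) (Function('O')(h, y) = Add(Pow(y, 2), h) = Add(h, Pow(y, 2)))
Mul(-1, Function('O')(-219, Function('G')(-17, 18))) = Mul(-1, Add(-219, Pow(Mul(Rational(10, 3), Pow(-17, -1)), 2))) = Mul(-1, Add(-219, Pow(Mul(Rational(10, 3), Rational(-1, 17)), 2))) = Mul(-1, Add(-219, Pow(Rational(-10, 51), 2))) = Mul(-1, Add(-219, Rational(100, 2601))) = Mul(-1, Rational(-569519, 2601)) = Rational(569519, 2601)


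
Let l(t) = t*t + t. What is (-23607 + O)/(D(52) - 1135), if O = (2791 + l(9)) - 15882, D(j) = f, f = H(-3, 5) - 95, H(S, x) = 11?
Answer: 36608/1219 ≈ 30.031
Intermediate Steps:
l(t) = t + t² (l(t) = t² + t = t + t²)
f = -84 (f = 11 - 95 = -84)
D(j) = -84
O = -13001 (O = (2791 + 9*(1 + 9)) - 15882 = (2791 + 9*10) - 15882 = (2791 + 90) - 15882 = 2881 - 15882 = -13001)
(-23607 + O)/(D(52) - 1135) = (-23607 - 13001)/(-84 - 1135) = -36608/(-1219) = -36608*(-1/1219) = 36608/1219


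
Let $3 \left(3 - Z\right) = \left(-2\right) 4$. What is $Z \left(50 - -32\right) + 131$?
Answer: $\frac{1787}{3} \approx 595.67$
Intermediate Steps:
$Z = \frac{17}{3}$ ($Z = 3 - \frac{\left(-2\right) 4}{3} = 3 - - \frac{8}{3} = 3 + \frac{8}{3} = \frac{17}{3} \approx 5.6667$)
$Z \left(50 - -32\right) + 131 = \frac{17 \left(50 - -32\right)}{3} + 131 = \frac{17 \left(50 + 32\right)}{3} + 131 = \frac{17}{3} \cdot 82 + 131 = \frac{1394}{3} + 131 = \frac{1787}{3}$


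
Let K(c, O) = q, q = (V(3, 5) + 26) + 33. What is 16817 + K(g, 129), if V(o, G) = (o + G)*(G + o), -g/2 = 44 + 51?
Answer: 16940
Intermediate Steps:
g = -190 (g = -2*(44 + 51) = -2*95 = -190)
V(o, G) = (G + o)**2 (V(o, G) = (G + o)*(G + o) = (G + o)**2)
q = 123 (q = ((5 + 3)**2 + 26) + 33 = (8**2 + 26) + 33 = (64 + 26) + 33 = 90 + 33 = 123)
K(c, O) = 123
16817 + K(g, 129) = 16817 + 123 = 16940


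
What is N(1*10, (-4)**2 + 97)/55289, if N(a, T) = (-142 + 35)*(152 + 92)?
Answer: -26108/55289 ≈ -0.47221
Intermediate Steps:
N(a, T) = -26108 (N(a, T) = -107*244 = -26108)
N(1*10, (-4)**2 + 97)/55289 = -26108/55289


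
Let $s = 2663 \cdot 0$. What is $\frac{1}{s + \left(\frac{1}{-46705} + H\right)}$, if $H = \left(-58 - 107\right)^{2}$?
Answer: $\frac{46705}{1271543624} \approx 3.6731 \cdot 10^{-5}$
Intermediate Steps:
$H = 27225$ ($H = \left(-165\right)^{2} = 27225$)
$s = 0$
$\frac{1}{s + \left(\frac{1}{-46705} + H\right)} = \frac{1}{0 + \left(\frac{1}{-46705} + 27225\right)} = \frac{1}{0 + \left(- \frac{1}{46705} + 27225\right)} = \frac{1}{0 + \frac{1271543624}{46705}} = \frac{1}{\frac{1271543624}{46705}} = \frac{46705}{1271543624}$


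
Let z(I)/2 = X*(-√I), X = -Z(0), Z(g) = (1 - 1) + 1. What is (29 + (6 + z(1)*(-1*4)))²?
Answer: 729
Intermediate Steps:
Z(g) = 1 (Z(g) = 0 + 1 = 1)
X = -1 (X = -1*1 = -1)
z(I) = 2*√I (z(I) = 2*(-(-1)*√I) = 2*√I)
(29 + (6 + z(1)*(-1*4)))² = (29 + (6 + (2*√1)*(-1*4)))² = (29 + (6 + (2*1)*(-4)))² = (29 + (6 + 2*(-4)))² = (29 + (6 - 8))² = (29 - 2)² = 27² = 729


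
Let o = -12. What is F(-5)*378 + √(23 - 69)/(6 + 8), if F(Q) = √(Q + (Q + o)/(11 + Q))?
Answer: I*(√46 + 882*√282)/14 ≈ 1058.4*I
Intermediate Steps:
F(Q) = √(Q + (-12 + Q)/(11 + Q)) (F(Q) = √(Q + (Q - 12)/(11 + Q)) = √(Q + (-12 + Q)/(11 + Q)))
F(-5)*378 + √(23 - 69)/(6 + 8) = √((-12 - 5 - 5*(11 - 5))/(11 - 5))*378 + √(23 - 69)/(6 + 8) = √((-12 - 5 - 5*6)/6)*378 + √(-46)/14 = √((-12 - 5 - 30)/6)*378 + (I*√46)*(1/14) = √((⅙)*(-47))*378 + I*√46/14 = √(-47/6)*378 + I*√46/14 = (I*√282/6)*378 + I*√46/14 = 63*I*√282 + I*√46/14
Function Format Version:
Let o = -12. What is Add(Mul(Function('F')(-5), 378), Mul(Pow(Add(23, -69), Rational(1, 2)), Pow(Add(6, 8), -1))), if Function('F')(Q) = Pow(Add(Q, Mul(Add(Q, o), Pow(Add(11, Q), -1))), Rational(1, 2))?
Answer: Mul(Rational(1, 14), I, Add(Pow(46, Rational(1, 2)), Mul(882, Pow(282, Rational(1, 2))))) ≈ Mul(1058.4, I)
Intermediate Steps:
Function('F')(Q) = Pow(Add(Q, Mul(Pow(Add(11, Q), -1), Add(-12, Q))), Rational(1, 2)) (Function('F')(Q) = Pow(Add(Q, Mul(Add(Q, -12), Pow(Add(11, Q), -1))), Rational(1, 2)) = Pow(Add(Q, Mul(Add(-12, Q), Pow(Add(11, Q), -1))), Rational(1, 2)) = Pow(Add(Q, Mul(Pow(Add(11, Q), -1), Add(-12, Q))), Rational(1, 2)))
Add(Mul(Function('F')(-5), 378), Mul(Pow(Add(23, -69), Rational(1, 2)), Pow(Add(6, 8), -1))) = Add(Mul(Pow(Mul(Pow(Add(11, -5), -1), Add(-12, -5, Mul(-5, Add(11, -5)))), Rational(1, 2)), 378), Mul(Pow(Add(23, -69), Rational(1, 2)), Pow(Add(6, 8), -1))) = Add(Mul(Pow(Mul(Pow(6, -1), Add(-12, -5, Mul(-5, 6))), Rational(1, 2)), 378), Mul(Pow(-46, Rational(1, 2)), Pow(14, -1))) = Add(Mul(Pow(Mul(Rational(1, 6), Add(-12, -5, -30)), Rational(1, 2)), 378), Mul(Mul(I, Pow(46, Rational(1, 2))), Rational(1, 14))) = Add(Mul(Pow(Mul(Rational(1, 6), -47), Rational(1, 2)), 378), Mul(Rational(1, 14), I, Pow(46, Rational(1, 2)))) = Add(Mul(Pow(Rational(-47, 6), Rational(1, 2)), 378), Mul(Rational(1, 14), I, Pow(46, Rational(1, 2)))) = Add(Mul(Mul(Rational(1, 6), I, Pow(282, Rational(1, 2))), 378), Mul(Rational(1, 14), I, Pow(46, Rational(1, 2)))) = Add(Mul(63, I, Pow(282, Rational(1, 2))), Mul(Rational(1, 14), I, Pow(46, Rational(1, 2))))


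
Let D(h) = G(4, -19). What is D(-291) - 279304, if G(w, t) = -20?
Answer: -279324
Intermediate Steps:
D(h) = -20
D(-291) - 279304 = -20 - 279304 = -279324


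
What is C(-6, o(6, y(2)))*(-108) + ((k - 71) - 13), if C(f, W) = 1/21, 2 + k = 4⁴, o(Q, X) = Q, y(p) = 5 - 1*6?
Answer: 1154/7 ≈ 164.86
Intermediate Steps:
y(p) = -1 (y(p) = 5 - 6 = -1)
k = 254 (k = -2 + 4⁴ = -2 + 256 = 254)
C(f, W) = 1/21
C(-6, o(6, y(2)))*(-108) + ((k - 71) - 13) = (1/21)*(-108) + ((254 - 71) - 13) = -36/7 + (183 - 13) = -36/7 + 170 = 1154/7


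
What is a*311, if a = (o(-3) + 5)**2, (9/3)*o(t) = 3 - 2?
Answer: 79616/9 ≈ 8846.2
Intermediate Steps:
o(t) = 1/3 (o(t) = (3 - 2)/3 = (1/3)*1 = 1/3)
a = 256/9 (a = (1/3 + 5)**2 = (16/3)**2 = 256/9 ≈ 28.444)
a*311 = (256/9)*311 = 79616/9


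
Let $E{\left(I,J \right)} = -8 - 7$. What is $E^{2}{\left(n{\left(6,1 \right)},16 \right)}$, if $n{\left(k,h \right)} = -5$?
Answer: $225$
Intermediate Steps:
$E{\left(I,J \right)} = -15$ ($E{\left(I,J \right)} = -8 - 7 = -15$)
$E^{2}{\left(n{\left(6,1 \right)},16 \right)} = \left(-15\right)^{2} = 225$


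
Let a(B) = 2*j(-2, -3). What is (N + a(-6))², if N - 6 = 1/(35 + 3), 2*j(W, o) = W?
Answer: 23409/1444 ≈ 16.211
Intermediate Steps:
j(W, o) = W/2
a(B) = -2 (a(B) = 2*((½)*(-2)) = 2*(-1) = -2)
N = 229/38 (N = 6 + 1/(35 + 3) = 6 + 1/38 = 229/38 ≈ 6.0263)
(N + a(-6))² = (229/38 - 2)² = (153/38)² = 23409/1444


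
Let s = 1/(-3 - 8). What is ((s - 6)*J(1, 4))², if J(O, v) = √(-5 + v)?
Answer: -4489/121 ≈ -37.099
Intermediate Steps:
s = -1/11 (s = 1/(-11) = -1/11 ≈ -0.090909)
((s - 6)*J(1, 4))² = ((-1/11 - 6)*√(-5 + 4))² = (-67*I/11)² = -4489/121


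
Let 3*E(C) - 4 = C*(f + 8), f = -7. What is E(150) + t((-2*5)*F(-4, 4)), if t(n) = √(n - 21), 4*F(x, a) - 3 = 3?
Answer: 154/3 + 6*I ≈ 51.333 + 6.0*I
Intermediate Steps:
F(x, a) = 3/2 (F(x, a) = ¾ + (¼)*3 = ¾ + ¾ = 3/2)
E(C) = 4/3 + C/3 (E(C) = 4/3 + (C*(-7 + 8))/3 = 4/3 + (C*1)/3 = 4/3 + C/3)
t(n) = √(-21 + n)
E(150) + t((-2*5)*F(-4, 4)) = (4/3 + (⅓)*150) + √(-21 - 2*5*(3/2)) = (4/3 + 50) + √(-21 - 10*3/2) = 154/3 + √(-21 - 15) = 154/3 + √(-36) = 154/3 + 6*I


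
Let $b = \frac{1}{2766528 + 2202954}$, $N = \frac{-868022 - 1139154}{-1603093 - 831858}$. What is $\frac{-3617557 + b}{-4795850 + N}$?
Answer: $\frac{43774050111141376823}{58031909971772261868} \approx 0.75431$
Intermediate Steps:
$N = \frac{2007176}{2434951}$ ($N = - \frac{2007176}{-2434951} = \left(-2007176\right) \left(- \frac{1}{2434951}\right) = \frac{2007176}{2434951} \approx 0.82432$)
$b = \frac{1}{4969482} \approx 2.0123 \cdot 10^{-7}$
$\frac{-3617557 + b}{-4795850 + N} = \frac{-3617557 + \frac{1}{4969482}}{-4795850 + \frac{2007176}{2434951}} = - \frac{17977384395473}{4969482 \left(- \frac{11677657746174}{2434951}\right)} = \left(- \frac{17977384395473}{4969482}\right) \left(- \frac{2434951}{11677657746174}\right) = \frac{43774050111141376823}{58031909971772261868}$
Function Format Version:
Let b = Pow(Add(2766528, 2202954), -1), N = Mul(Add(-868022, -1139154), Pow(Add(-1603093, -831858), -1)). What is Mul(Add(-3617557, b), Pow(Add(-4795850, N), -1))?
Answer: Rational(43774050111141376823, 58031909971772261868) ≈ 0.75431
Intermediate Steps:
N = Rational(2007176, 2434951) (N = Mul(-2007176, Pow(-2434951, -1)) = Mul(-2007176, Rational(-1, 2434951)) = Rational(2007176, 2434951) ≈ 0.82432)
b = Rational(1, 4969482) (b = Pow(4969482, -1) = Rational(1, 4969482) ≈ 2.0123e-7)
Mul(Add(-3617557, b), Pow(Add(-4795850, N), -1)) = Mul(Add(-3617557, Rational(1, 4969482)), Pow(Add(-4795850, Rational(2007176, 2434951)), -1)) = Mul(Rational(-17977384395473, 4969482), Pow(Rational(-11677657746174, 2434951), -1)) = Mul(Rational(-17977384395473, 4969482), Rational(-2434951, 11677657746174)) = Rational(43774050111141376823, 58031909971772261868)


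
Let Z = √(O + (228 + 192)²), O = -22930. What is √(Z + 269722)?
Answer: √(269722 + √153470) ≈ 519.72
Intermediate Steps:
Z = √153470 (Z = √(-22930 + (228 + 192)²) = √(-22930 + 420²) = √(-22930 + 176400) = √153470 ≈ 391.75)
√(Z + 269722) = √(√153470 + 269722) = √(269722 + √153470)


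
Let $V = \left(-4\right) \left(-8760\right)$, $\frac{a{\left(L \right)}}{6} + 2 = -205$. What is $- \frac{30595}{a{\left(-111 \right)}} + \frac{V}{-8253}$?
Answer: $\frac{23220095}{1138914} \approx 20.388$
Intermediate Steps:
$a{\left(L \right)} = -1242$ ($a{\left(L \right)} = -12 + 6 \left(-205\right) = -12 - 1230 = -1242$)
$V = 35040$
$- \frac{30595}{a{\left(-111 \right)}} + \frac{V}{-8253} = - \frac{30595}{-1242} + \frac{35040}{-8253} = \left(-30595\right) \left(- \frac{1}{1242}\right) + 35040 \left(- \frac{1}{8253}\right) = \frac{30595}{1242} - \frac{11680}{2751} = \frac{23220095}{1138914}$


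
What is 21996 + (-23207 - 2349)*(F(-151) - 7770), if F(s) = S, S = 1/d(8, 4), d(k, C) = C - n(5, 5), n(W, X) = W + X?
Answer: 595789126/3 ≈ 1.9860e+8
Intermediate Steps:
d(k, C) = -10 + C (d(k, C) = C - (5 + 5) = C - 1*10 = C - 10 = -10 + C)
S = -⅙ (S = 1/(-10 + 4) = 1/(-6) = -⅙ ≈ -0.16667)
F(s) = -⅙
21996 + (-23207 - 2349)*(F(-151) - 7770) = 21996 + (-23207 - 2349)*(-⅙ - 7770) = 21996 - 25556*(-46621/6) = 21996 + 595723138/3 = 595789126/3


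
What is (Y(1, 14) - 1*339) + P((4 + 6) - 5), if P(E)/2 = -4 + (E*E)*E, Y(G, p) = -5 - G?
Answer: -103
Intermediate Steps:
P(E) = -8 + 2*E³ (P(E) = 2*(-4 + (E*E)*E) = 2*(-4 + E²*E) = 2*(-4 + E³) = -8 + 2*E³)
(Y(1, 14) - 1*339) + P((4 + 6) - 5) = ((-5 - 1*1) - 1*339) + (-8 + 2*((4 + 6) - 5)³) = ((-5 - 1) - 339) + (-8 + 2*(10 - 5)³) = (-6 - 339) + (-8 + 2*5³) = -345 + (-8 + 2*125) = -345 + (-8 + 250) = -345 + 242 = -103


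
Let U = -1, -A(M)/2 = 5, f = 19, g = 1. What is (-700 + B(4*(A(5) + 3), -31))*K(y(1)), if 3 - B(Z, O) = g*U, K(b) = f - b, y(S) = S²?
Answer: -12528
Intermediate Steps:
A(M) = -10 (A(M) = -2*5 = -10)
K(b) = 19 - b
B(Z, O) = 4 (B(Z, O) = 3 - (-1) = 3 - 1*(-1) = 3 + 1 = 4)
(-700 + B(4*(A(5) + 3), -31))*K(y(1)) = (-700 + 4)*(19 - 1*1²) = -696*(19 - 1*1) = -696*(19 - 1) = -696*18 = -12528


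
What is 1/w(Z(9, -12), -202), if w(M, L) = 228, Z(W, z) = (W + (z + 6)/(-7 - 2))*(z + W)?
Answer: 1/228 ≈ 0.0043860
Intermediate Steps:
Z(W, z) = (W + z)*(-⅔ + W - z/9) (Z(W, z) = (W + (6 + z)/(-9))*(W + z) = (W + (6 + z)*(-⅑))*(W + z) = (W + (-⅔ - z/9))*(W + z) = (-⅔ + W - z/9)*(W + z) = (W + z)*(-⅔ + W - z/9))
1/w(Z(9, -12), -202) = 1/228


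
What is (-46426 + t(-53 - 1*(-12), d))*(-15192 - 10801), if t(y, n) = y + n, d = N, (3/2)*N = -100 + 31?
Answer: 1209012409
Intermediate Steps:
N = -46 (N = 2*(-100 + 31)/3 = (2/3)*(-69) = -46)
d = -46
t(y, n) = n + y
(-46426 + t(-53 - 1*(-12), d))*(-15192 - 10801) = (-46426 + (-46 + (-53 - 1*(-12))))*(-15192 - 10801) = (-46426 + (-46 + (-53 + 12)))*(-25993) = (-46426 + (-46 - 41))*(-25993) = (-46426 - 87)*(-25993) = -46513*(-25993) = 1209012409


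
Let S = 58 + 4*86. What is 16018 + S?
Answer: 16420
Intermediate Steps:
S = 402 (S = 58 + 344 = 402)
16018 + S = 16018 + 402 = 16420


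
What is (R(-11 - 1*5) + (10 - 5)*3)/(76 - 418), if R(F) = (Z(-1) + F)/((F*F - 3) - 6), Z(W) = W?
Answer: -1844/42237 ≈ -0.043658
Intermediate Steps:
R(F) = (-1 + F)/(-9 + F²) (R(F) = (-1 + F)/((F*F - 3) - 6) = (-1 + F)/((F² - 3) - 6) = (-1 + F)/((-3 + F²) - 6) = (-1 + F)/(-9 + F²))
(R(-11 - 1*5) + (10 - 5)*3)/(76 - 418) = ((-1 + (-11 - 1*5))/(-9 + (-11 - 1*5)²) + (10 - 5)*3)/(76 - 418) = ((-1 + (-11 - 5))/(-9 + (-11 - 5)²) + 5*3)/(-342) = ((-1 - 16)/(-9 + (-16)²) + 15)*(-1/342) = (-17/(-9 + 256) + 15)*(-1/342) = (-17/247 + 15)*(-1/342) = (3688/247)*(-1/342) = -1844/42237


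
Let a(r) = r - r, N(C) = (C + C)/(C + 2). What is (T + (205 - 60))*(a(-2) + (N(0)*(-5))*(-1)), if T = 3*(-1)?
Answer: 0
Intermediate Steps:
N(C) = 2*C/(2 + C) (N(C) = (2*C)/(2 + C) = 2*C/(2 + C))
a(r) = 0
T = -3
(T + (205 - 60))*(a(-2) + (N(0)*(-5))*(-1)) = (-3 + (205 - 60))*(0 + ((2*0/(2 + 0))*(-5))*(-1)) = (-3 + 145)*(0 + ((2*0/2)*(-5))*(-1)) = 142*(0 + ((2*0*(½))*(-5))*(-1)) = 142*(0 + (0*(-5))*(-1)) = 142*(0 + 0*(-1)) = 142*(0 + 0) = 142*0 = 0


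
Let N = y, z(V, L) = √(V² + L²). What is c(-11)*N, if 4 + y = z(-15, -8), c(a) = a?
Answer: -143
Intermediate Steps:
z(V, L) = √(L² + V²)
y = 13 (y = -4 + √((-8)² + (-15)²) = -4 + √(64 + 225) = -4 + √289 = -4 + 17 = 13)
N = 13
c(-11)*N = -11*13 = -143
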